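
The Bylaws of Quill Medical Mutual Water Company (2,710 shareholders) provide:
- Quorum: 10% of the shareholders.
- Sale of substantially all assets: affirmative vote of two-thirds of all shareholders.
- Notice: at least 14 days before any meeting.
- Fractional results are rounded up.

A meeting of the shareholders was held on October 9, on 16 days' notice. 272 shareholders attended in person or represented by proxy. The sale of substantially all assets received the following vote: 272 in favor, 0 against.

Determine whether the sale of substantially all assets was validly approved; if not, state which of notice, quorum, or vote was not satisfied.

Invalid — vote requirement not satisfied.

Notice: 16 days given; 14 required. Satisfied.
Quorum: 10% of 2,710 = 271; 272 present. Satisfied.
Vote: requires two-thirds of all shareholders (2,710); 2/3 of 2710 = 1806.67, rounded up to 1807, so 1,807 needed; 272 in favor. Not satisfied.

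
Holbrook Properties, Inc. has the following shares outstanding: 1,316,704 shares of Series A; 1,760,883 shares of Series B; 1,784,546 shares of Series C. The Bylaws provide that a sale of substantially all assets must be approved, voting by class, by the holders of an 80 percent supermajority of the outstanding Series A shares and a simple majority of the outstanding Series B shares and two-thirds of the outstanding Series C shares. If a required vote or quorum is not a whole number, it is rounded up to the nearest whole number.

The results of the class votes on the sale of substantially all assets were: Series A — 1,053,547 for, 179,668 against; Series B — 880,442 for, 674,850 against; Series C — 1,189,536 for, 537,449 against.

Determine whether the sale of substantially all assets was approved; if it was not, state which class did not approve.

Series A: 4/5 of 1316704 = 1053363.20, rounded up to 1053364; 1,053,364 required, 1,053,547 in favor — approved.
Series B: a majority of 1760883 is 880442; 880,442 required, 880,442 in favor — approved.
Series C: 2/3 of 1784546 = 1189697.33, rounded up to 1189698; 1,189,698 required, 1,189,536 in favor — not approved.

Not approved — the Series C shares did not give the required vote.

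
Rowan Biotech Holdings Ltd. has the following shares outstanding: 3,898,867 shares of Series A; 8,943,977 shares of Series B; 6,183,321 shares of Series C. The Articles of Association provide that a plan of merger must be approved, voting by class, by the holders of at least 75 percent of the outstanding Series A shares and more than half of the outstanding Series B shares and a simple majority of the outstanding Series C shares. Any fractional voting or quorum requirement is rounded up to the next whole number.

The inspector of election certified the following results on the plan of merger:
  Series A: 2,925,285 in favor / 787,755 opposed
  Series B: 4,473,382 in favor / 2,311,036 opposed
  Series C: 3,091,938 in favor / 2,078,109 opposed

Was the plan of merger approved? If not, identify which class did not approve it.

Series A: 3/4 of 3898867 = 2924150.25, rounded up to 2924151; 2,924,151 required, 2,925,285 in favor — approved.
Series B: a majority of 8943977 is 4471989; 4,471,989 required, 4,473,382 in favor — approved.
Series C: a majority of 6183321 is 3091661; 3,091,661 required, 3,091,938 in favor — approved.

Approved — every class gave the required vote.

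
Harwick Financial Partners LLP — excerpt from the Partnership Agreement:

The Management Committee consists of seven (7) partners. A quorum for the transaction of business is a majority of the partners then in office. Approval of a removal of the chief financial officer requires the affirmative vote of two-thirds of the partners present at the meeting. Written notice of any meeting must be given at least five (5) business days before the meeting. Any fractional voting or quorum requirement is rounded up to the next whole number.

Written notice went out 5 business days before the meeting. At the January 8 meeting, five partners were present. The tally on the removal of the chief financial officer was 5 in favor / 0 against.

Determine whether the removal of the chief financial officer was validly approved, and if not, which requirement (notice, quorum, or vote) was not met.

Valid — all requirements satisfied.

Notice: 5 business days given; 5 required (5 ≥ 5). Satisfied.
Quorum: 5 present; quorum is 4. Satisfied.
Vote: the removal of the chief financial officer requires two-thirds of the partners present (5). 2/3 of 5 = 3.33, rounded up to 4, so 4 affirmative votes are needed; 5 voted in favor. Satisfied.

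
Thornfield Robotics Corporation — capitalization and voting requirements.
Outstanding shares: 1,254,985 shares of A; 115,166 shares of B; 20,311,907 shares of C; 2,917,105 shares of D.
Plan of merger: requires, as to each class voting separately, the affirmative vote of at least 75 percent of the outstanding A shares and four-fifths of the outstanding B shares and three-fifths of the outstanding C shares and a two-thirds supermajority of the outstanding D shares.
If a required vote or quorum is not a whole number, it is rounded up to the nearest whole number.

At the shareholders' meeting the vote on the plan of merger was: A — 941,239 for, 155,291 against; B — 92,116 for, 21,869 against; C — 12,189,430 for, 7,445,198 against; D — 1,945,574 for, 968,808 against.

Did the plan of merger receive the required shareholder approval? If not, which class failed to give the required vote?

Not approved — the B shares did not give the required vote.

A: 3/4 of 1254985 = 941238.75, rounded up to 941239; 941,239 required, 941,239 in favor — approved.
B: 4/5 of 115166 = 92132.80, rounded up to 92133; 92,133 required, 92,116 in favor — not approved.
C: 3/5 of 20311907 = 12187144.20, rounded up to 12187145; 12,187,145 required, 12,189,430 in favor — approved.
D: 2/3 of 2917105 = 1944736.67, rounded up to 1944737; 1,944,737 required, 1,945,574 in favor — approved.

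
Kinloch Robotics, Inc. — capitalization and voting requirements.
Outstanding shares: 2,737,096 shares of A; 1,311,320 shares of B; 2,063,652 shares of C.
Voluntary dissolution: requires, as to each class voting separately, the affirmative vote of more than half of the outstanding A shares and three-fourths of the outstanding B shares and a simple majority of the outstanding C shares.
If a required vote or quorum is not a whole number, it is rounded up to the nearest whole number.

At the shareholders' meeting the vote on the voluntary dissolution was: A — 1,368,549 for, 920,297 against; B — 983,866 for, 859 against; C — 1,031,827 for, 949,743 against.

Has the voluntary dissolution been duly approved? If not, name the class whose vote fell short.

A: a majority of 2737096 is 1368549; 1,368,549 required, 1,368,549 in favor — approved.
B: 3/4 of 1311320 = 983490; 983,490 required, 983,866 in favor — approved.
C: a majority of 2063652 is 1031827; 1,031,827 required, 1,031,827 in favor — approved.

Approved — every class gave the required vote.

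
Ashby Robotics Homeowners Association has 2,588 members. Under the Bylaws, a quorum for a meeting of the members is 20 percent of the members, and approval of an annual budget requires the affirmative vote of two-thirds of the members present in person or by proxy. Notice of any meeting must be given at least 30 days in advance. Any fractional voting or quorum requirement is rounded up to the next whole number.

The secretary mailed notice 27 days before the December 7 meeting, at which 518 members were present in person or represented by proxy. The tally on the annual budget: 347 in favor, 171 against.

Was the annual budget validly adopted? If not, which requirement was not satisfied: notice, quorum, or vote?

Notice: 27 days given; 30 required. Not satisfied.
Quorum: 20% of 2,588 = 517.60, rounded up to 518; 518 present. Satisfied.
Vote: requires two-thirds of those present (518); 2/3 of 518 = 345.33, rounded up to 346, so 346 needed; 347 in favor. Satisfied.

Invalid — notice requirement not satisfied.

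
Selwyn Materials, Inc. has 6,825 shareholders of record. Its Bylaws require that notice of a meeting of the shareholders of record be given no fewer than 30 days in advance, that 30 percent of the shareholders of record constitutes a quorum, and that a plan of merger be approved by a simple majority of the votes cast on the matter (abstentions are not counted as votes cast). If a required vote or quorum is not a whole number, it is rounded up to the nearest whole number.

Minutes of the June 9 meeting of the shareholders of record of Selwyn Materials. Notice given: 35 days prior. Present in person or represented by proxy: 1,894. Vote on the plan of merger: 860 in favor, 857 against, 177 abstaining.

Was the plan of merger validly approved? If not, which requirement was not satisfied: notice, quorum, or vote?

Invalid — quorum requirement not satisfied.

Notice: 35 days given; 30 required. Satisfied.
Quorum: 30% of 6,825 = 2,047.50, rounded up to 2,048; 1,894 present. Not satisfied.
Vote: requires a majority of the votes cast (1,894 − 177 abstaining = 1,717); a majority of 1717 is 859, so 859 needed; 860 in favor. Satisfied.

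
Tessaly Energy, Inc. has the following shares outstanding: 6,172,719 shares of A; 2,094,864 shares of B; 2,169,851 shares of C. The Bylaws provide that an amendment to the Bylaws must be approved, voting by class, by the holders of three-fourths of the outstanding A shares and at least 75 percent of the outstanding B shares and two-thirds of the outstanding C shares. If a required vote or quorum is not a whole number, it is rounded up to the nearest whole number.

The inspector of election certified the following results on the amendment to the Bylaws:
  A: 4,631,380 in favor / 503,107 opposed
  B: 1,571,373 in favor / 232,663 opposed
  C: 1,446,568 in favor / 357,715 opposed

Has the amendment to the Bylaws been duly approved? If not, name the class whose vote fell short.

Approved — every class gave the required vote.

A: 3/4 of 6172719 = 4629539.25, rounded up to 4629540; 4,629,540 required, 4,631,380 in favor — approved.
B: 3/4 of 2094864 = 1571148; 1,571,148 required, 1,571,373 in favor — approved.
C: 2/3 of 2169851 = 1446567.33, rounded up to 1446568; 1,446,568 required, 1,446,568 in favor — approved.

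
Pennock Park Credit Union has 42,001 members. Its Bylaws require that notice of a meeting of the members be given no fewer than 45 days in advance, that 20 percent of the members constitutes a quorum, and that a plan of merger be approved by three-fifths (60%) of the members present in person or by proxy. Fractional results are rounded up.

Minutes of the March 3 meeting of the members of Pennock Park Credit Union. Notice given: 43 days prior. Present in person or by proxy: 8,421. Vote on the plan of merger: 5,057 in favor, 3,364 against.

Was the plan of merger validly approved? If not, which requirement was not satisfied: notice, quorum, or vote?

Invalid — notice requirement not satisfied.

Notice: 43 days given; 45 required. Not satisfied.
Quorum: 20% of 42,001 = 8,400.20, rounded up to 8,401; 8,421 present. Satisfied.
Vote: requires three-fifths of those present (8,421); 3/5 of 8421 = 5052.60, rounded up to 5053, so 5,053 needed; 5,057 in favor. Satisfied.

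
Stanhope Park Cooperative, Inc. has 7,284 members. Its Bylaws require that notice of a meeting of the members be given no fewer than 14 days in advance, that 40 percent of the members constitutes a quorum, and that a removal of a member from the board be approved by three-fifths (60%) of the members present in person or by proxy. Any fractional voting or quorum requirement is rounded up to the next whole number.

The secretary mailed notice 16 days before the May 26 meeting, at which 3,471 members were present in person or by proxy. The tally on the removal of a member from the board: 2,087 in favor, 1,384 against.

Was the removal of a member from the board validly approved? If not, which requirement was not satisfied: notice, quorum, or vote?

Valid — all requirements satisfied.

Notice: 16 days given; 14 required. Satisfied.
Quorum: 40% of 7,284 = 2,913.60, rounded up to 2,914; 3,471 present. Satisfied.
Vote: requires three-fifths of those present (3,471); 3/5 of 3471 = 2082.60, rounded up to 2083, so 2,083 needed; 2,087 in favor. Satisfied.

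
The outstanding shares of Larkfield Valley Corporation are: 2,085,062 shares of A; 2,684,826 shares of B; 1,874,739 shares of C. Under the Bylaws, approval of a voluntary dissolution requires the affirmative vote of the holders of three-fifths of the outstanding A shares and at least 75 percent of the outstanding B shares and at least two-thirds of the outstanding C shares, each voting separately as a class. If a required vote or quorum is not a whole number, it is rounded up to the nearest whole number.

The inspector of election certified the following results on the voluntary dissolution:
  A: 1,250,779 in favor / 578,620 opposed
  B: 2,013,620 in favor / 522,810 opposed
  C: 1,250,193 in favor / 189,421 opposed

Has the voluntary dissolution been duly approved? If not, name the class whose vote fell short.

Not approved — the A shares did not give the required vote.

A: 3/5 of 2085062 = 1251037.20, rounded up to 1251038; 1,251,038 required, 1,250,779 in favor — not approved.
B: 3/4 of 2684826 = 2013619.50, rounded up to 2013620; 2,013,620 required, 2,013,620 in favor — approved.
C: 2/3 of 1874739 = 1249826; 1,249,826 required, 1,250,193 in favor — approved.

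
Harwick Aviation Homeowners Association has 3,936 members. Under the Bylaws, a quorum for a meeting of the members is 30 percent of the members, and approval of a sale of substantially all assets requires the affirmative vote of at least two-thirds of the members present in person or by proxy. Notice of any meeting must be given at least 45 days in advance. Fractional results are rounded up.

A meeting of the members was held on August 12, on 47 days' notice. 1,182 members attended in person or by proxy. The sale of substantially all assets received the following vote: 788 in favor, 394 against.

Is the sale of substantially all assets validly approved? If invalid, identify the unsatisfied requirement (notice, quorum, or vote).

Valid — all requirements satisfied.

Notice: 47 days given; 45 required. Satisfied.
Quorum: 30% of 3,936 = 1,180.80, rounded up to 1,181; 1,182 present. Satisfied.
Vote: requires two-thirds of those present (1,182); 2/3 of 1182 = 788, so 788 needed; 788 in favor. Satisfied.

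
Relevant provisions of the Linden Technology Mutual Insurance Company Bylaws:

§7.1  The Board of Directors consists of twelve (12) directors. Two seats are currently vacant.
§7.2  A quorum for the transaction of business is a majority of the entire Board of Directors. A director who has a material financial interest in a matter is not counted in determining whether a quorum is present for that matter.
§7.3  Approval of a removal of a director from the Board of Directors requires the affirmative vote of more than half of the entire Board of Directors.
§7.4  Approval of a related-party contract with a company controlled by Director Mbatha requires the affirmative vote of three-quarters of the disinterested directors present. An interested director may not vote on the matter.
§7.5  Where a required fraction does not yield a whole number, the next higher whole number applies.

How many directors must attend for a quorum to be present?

7

A majority of 12 is 7.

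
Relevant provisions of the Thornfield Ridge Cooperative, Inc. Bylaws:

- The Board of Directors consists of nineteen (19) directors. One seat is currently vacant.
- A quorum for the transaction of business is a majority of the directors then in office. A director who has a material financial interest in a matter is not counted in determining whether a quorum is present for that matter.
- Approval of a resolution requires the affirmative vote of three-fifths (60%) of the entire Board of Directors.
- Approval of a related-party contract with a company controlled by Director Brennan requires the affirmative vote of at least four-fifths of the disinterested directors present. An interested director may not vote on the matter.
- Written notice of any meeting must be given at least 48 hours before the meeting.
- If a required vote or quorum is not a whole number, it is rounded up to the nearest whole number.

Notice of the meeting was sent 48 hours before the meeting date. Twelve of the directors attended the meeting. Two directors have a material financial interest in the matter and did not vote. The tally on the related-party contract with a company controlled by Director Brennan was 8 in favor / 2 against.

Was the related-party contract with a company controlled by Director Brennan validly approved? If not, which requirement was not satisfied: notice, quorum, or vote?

Valid — all requirements satisfied.

Notice: 48 hours given; 48 required (48 ≥ 48). Satisfied.
Quorum: 12 present, but the 2 interested directors do not count, leaving 10. Quorum is 10. Satisfied.
Vote: the related-party contract with a company controlled by Director Brennan requires four-fifths of the disinterested directors present (12 − 2 = 10). 4/5 of 10 = 8, so 8 affirmative votes are needed; 8 voted in favor. Satisfied.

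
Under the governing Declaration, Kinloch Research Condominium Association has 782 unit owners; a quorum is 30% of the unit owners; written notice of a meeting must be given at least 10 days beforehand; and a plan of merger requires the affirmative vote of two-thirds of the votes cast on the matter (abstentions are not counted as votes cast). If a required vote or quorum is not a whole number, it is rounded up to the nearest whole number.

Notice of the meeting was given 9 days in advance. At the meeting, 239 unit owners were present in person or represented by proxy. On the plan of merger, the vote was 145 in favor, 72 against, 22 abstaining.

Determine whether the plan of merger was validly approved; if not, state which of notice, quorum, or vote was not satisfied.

Invalid — notice requirement not satisfied.

Notice: 9 days given; 10 required. Not satisfied.
Quorum: 30% of 782 = 234.60, rounded up to 235; 239 present. Satisfied.
Vote: requires two-thirds of the votes cast (239 − 22 abstaining = 217); 2/3 of 217 = 144.67, rounded up to 145, so 145 needed; 145 in favor. Satisfied.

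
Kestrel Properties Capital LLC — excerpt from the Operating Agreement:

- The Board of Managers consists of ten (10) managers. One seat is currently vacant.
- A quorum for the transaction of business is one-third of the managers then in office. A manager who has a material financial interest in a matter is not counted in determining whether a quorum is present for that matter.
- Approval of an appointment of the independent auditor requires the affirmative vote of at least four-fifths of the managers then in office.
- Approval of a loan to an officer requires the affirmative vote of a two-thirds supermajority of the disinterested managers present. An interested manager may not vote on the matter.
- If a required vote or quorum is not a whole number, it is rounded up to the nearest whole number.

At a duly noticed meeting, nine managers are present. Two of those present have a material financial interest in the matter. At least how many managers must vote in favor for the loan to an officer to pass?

The loan to an officer requires two-thirds of the disinterested managers present (9 − 2 = 7).
2/3 of 7 = 4.67, rounded up to 5.

5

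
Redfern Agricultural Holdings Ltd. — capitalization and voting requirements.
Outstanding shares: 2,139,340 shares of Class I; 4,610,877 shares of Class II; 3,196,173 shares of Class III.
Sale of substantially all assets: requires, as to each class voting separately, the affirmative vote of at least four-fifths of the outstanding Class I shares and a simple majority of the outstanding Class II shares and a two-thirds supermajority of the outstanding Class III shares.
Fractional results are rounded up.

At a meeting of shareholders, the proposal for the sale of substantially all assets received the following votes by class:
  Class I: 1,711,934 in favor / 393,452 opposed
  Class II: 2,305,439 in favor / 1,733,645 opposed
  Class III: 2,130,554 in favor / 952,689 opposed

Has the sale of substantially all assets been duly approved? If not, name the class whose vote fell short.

Not approved — the Class III shares did not give the required vote.

Class I: 4/5 of 2139340 = 1711472; 1,711,472 required, 1,711,934 in favor — approved.
Class II: a majority of 4610877 is 2305439; 2,305,439 required, 2,305,439 in favor — approved.
Class III: 2/3 of 3196173 = 2130782; 2,130,782 required, 2,130,554 in favor — not approved.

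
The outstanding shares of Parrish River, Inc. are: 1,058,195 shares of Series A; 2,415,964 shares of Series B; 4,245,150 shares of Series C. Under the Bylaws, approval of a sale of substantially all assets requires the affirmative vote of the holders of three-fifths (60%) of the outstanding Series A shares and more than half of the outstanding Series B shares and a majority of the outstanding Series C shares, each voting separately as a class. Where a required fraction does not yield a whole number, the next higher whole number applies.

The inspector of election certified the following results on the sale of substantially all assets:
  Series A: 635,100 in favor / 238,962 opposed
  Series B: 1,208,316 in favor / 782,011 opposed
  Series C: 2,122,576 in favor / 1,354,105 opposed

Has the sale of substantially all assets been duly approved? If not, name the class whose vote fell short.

Approved — every class gave the required vote.

Series A: 3/5 of 1058195 = 634917; 634,917 required, 635,100 in favor — approved.
Series B: a majority of 2415964 is 1207983; 1,207,983 required, 1,208,316 in favor — approved.
Series C: a majority of 4245150 is 2122576; 2,122,576 required, 2,122,576 in favor — approved.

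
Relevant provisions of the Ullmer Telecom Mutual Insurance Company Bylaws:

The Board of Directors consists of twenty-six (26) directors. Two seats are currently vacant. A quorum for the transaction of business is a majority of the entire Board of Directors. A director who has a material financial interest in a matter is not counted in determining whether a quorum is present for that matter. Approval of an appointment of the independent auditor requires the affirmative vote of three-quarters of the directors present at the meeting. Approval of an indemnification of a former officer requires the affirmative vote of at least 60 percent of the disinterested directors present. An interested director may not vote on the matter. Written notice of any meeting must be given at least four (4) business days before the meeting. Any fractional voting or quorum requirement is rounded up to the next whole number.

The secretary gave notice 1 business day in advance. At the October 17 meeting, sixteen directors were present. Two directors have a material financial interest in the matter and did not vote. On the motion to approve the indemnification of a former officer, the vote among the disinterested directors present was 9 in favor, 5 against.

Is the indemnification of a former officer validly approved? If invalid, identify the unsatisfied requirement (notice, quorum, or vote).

Invalid — notice requirement not satisfied.

Notice: 1 business day given; 4 required (1 < 4). Not satisfied.
Quorum: 16 present, but the 2 interested directors do not count, leaving 14. Quorum is 14. Satisfied.
Vote: the indemnification of a former officer requires three-fifths of the disinterested directors present (16 − 2 = 14). 3/5 of 14 = 8.40, rounded up to 9, so 9 affirmative votes are needed; 9 voted in favor. Satisfied.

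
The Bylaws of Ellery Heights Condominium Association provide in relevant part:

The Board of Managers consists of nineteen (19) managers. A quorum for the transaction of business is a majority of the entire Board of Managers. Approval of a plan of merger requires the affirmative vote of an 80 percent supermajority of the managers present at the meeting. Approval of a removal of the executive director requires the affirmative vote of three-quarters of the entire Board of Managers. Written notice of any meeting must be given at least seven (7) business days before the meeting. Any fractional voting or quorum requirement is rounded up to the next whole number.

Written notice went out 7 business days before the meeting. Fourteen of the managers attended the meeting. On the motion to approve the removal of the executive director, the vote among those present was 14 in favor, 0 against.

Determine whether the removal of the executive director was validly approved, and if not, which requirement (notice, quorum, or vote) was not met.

Invalid — vote requirement not satisfied.

Notice: 7 business days given; 7 required (7 ≥ 7). Satisfied.
Quorum: 14 present; quorum is 10. Satisfied.
Vote: the removal of the executive director requires three-fourths of the entire Board of Managers (19). 3/4 of 19 = 14.25, rounded up to 15, so 15 affirmative votes are needed; 14 voted in favor. Not satisfied.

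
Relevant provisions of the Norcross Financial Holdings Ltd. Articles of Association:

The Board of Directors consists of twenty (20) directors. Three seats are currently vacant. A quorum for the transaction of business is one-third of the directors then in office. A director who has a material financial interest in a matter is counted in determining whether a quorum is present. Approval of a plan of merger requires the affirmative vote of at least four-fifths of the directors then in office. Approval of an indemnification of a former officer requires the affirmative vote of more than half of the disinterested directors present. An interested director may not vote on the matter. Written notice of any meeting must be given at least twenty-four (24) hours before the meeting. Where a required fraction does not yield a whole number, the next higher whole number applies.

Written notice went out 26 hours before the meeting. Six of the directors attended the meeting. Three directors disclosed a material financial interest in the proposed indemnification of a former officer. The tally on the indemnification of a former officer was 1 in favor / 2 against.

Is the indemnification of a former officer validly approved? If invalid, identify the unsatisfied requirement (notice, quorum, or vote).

Notice: 26 hours given; 24 required (26 ≥ 24). Satisfied.
Quorum: 6 present (interested directors count toward quorum); quorum is 6. Satisfied.
Vote: the indemnification of a former officer requires a majority of the disinterested directors present (6 − 3 = 3). A majority of 3 is 2, so 2 affirmative votes are needed; 1 voted in favor. Not satisfied.

Invalid — vote requirement not satisfied.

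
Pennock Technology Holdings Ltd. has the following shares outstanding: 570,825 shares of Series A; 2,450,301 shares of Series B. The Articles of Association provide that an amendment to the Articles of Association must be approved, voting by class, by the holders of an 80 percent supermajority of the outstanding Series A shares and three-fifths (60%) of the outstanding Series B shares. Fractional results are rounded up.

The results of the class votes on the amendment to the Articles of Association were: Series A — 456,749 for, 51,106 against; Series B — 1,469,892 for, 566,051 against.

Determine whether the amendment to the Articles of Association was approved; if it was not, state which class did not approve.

Not approved — the Series B shares did not give the required vote.

Series A: 4/5 of 570825 = 456660; 456,660 required, 456,749 in favor — approved.
Series B: 3/5 of 2450301 = 1470180.60, rounded up to 1470181; 1,470,181 required, 1,469,892 in favor — not approved.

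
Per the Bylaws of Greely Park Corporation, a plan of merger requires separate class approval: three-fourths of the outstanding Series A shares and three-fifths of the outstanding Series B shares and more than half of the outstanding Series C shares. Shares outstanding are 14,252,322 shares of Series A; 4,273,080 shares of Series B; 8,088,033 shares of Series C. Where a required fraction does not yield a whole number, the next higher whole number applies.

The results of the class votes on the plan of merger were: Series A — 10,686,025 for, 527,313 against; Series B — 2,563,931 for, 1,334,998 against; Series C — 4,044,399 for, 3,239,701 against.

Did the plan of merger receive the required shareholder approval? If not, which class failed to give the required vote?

Not approved — the Series A shares did not give the required vote.

Series A: 3/4 of 14252322 = 10689241.50, rounded up to 10689242; 10,689,242 required, 10,686,025 in favor — not approved.
Series B: 3/5 of 4273080 = 2563848; 2,563,848 required, 2,563,931 in favor — approved.
Series C: a majority of 8088033 is 4044017; 4,044,017 required, 4,044,399 in favor — approved.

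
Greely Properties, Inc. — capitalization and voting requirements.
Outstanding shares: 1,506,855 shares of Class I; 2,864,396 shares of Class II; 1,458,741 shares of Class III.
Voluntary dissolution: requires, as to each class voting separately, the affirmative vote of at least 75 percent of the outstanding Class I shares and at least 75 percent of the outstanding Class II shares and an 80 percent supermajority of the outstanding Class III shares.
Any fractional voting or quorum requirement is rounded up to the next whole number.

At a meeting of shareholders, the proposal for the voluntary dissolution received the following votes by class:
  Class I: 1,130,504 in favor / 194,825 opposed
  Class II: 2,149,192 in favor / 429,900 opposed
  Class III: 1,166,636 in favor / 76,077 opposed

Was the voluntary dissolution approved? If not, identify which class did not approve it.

Class I: 3/4 of 1506855 = 1130141.25, rounded up to 1130142; 1,130,142 required, 1,130,504 in favor — approved.
Class II: 3/4 of 2864396 = 2148297; 2,148,297 required, 2,149,192 in favor — approved.
Class III: 4/5 of 1458741 = 1166992.80, rounded up to 1166993; 1,166,993 required, 1,166,636 in favor — not approved.

Not approved — the Class III shares did not give the required vote.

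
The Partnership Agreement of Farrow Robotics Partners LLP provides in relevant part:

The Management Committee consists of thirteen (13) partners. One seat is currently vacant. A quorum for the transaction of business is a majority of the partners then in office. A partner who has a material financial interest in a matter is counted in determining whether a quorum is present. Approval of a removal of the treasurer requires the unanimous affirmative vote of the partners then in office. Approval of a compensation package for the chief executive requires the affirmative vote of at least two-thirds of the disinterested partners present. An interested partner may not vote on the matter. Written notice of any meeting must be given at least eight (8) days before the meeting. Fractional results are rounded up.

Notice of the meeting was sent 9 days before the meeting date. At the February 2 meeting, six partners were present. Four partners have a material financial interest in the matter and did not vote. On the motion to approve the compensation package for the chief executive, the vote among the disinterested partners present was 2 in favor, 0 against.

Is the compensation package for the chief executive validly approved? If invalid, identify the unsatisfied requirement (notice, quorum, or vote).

Invalid — quorum requirement not satisfied.

Notice: 9 days given; 8 required (9 ≥ 8). Satisfied.
Quorum: 6 present (interested partners count toward quorum); quorum is 7. Not satisfied.
Vote: the compensation package for the chief executive requires two-thirds of the disinterested partners present (6 − 4 = 2). 2/3 of 2 = 1.33, rounded up to 2, so 2 affirmative votes are needed; 2 voted in favor. Satisfied. (Moot — without a quorum no business can be validly transacted.)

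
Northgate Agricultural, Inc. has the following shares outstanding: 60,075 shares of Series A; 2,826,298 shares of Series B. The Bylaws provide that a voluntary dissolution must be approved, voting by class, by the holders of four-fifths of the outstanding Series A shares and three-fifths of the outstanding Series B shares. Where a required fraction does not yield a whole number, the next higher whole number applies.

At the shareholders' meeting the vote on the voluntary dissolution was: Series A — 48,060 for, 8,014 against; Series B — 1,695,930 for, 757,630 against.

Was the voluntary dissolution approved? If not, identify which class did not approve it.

Series A: 4/5 of 60075 = 48060; 48,060 required, 48,060 in favor — approved.
Series B: 3/5 of 2826298 = 1695778.80, rounded up to 1695779; 1,695,779 required, 1,695,930 in favor — approved.

Approved — every class gave the required vote.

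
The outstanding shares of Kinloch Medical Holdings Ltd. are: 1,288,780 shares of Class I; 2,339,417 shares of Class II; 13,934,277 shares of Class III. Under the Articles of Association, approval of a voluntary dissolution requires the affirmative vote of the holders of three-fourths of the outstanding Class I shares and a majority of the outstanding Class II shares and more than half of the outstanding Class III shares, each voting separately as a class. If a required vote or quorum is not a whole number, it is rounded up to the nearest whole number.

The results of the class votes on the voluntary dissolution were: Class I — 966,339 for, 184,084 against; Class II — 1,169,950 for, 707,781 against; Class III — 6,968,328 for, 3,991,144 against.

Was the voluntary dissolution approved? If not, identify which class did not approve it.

Class I: 3/4 of 1288780 = 966585; 966,585 required, 966,339 in favor — not approved.
Class II: a majority of 2339417 is 1169709; 1,169,709 required, 1,169,950 in favor — approved.
Class III: a majority of 13934277 is 6967139; 6,967,139 required, 6,968,328 in favor — approved.

Not approved — the Class I shares did not give the required vote.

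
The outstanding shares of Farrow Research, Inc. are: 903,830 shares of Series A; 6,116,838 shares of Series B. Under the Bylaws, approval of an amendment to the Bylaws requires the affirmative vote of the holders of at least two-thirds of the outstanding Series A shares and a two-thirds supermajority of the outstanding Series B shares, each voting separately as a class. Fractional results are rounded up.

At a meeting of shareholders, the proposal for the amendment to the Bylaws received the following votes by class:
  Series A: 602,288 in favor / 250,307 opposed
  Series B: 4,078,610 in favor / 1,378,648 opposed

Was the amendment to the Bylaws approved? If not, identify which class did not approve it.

Series A: 2/3 of 903830 = 602553.33, rounded up to 602554; 602,554 required, 602,288 in favor — not approved.
Series B: 2/3 of 6116838 = 4077892; 4,077,892 required, 4,078,610 in favor — approved.

Not approved — the Series A shares did not give the required vote.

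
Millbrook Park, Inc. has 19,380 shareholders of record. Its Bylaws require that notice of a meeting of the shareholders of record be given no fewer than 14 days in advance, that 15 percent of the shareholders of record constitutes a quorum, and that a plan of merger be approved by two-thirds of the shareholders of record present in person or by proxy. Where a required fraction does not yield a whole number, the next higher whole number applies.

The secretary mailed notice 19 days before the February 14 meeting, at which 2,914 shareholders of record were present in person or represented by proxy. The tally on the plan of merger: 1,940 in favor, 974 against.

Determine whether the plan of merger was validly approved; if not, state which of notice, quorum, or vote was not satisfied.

Notice: 19 days given; 14 required. Satisfied.
Quorum: 15% of 19,380 = 2,907; 2,914 present. Satisfied.
Vote: requires two-thirds of those present (2,914); 2/3 of 2914 = 1942.67, rounded up to 1943, so 1,943 needed; 1,940 in favor. Not satisfied.

Invalid — vote requirement not satisfied.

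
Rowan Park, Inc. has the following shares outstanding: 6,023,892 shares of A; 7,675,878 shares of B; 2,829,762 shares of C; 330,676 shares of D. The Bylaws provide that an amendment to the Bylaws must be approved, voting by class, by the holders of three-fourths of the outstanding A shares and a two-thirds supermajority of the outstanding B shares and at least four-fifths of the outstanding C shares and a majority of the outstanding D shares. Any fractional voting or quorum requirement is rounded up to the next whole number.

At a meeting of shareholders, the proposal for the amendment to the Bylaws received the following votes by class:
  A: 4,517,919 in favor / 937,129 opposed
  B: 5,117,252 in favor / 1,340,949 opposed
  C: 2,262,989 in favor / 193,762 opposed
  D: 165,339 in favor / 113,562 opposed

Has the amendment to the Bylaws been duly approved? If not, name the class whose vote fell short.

A: 3/4 of 6023892 = 4517919; 4,517,919 required, 4,517,919 in favor — approved.
B: 2/3 of 7675878 = 5117252; 5,117,252 required, 5,117,252 in favor — approved.
C: 4/5 of 2829762 = 2263809.60, rounded up to 2263810; 2,263,810 required, 2,262,989 in favor — not approved.
D: a majority of 330676 is 165339; 165,339 required, 165,339 in favor — approved.

Not approved — the C shares did not give the required vote.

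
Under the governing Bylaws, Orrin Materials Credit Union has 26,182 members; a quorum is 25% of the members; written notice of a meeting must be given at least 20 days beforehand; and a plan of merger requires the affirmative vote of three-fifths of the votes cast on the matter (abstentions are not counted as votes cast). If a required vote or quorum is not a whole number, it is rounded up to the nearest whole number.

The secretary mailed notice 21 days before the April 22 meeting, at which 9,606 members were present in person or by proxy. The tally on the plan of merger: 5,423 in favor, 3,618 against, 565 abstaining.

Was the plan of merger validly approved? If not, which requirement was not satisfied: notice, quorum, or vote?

Invalid — vote requirement not satisfied.

Notice: 21 days given; 20 required. Satisfied.
Quorum: 25% of 26,182 = 6,545.50, rounded up to 6,546; 9,606 present. Satisfied.
Vote: requires three-fifths of the votes cast (9,606 − 565 abstaining = 9,041); 3/5 of 9041 = 5424.60, rounded up to 5425, so 5,425 needed; 5,423 in favor. Not satisfied.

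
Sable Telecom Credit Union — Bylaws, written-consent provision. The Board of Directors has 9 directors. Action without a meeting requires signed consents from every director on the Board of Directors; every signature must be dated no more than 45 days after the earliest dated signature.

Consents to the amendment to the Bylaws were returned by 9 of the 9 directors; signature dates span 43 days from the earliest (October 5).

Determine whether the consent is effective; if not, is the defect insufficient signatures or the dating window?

Effective — both the signature and dating-window requirements are satisfied.

Signatures required: the unanimous vote of 9 — unanimous means all 9, so 9 needed; 9 signed. Sufficient.
Dating window: the latest signature is 43 days after the earliest; the limit is 45 days. Within the window.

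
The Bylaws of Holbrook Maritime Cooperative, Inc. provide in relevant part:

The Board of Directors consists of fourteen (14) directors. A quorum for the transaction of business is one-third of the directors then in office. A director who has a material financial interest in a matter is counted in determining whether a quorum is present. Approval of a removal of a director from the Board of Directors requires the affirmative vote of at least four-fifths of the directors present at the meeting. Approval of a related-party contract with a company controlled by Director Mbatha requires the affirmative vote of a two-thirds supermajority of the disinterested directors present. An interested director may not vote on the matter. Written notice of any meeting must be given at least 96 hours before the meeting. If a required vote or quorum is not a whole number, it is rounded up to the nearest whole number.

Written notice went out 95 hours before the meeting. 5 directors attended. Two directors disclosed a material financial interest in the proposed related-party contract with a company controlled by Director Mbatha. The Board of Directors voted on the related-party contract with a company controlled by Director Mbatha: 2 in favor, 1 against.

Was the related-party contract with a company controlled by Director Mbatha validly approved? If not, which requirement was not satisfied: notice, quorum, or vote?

Notice: 95 hours given; 96 required (95 < 96). Not satisfied.
Quorum: 5 present (interested directors count toward quorum); quorum is 5. Satisfied.
Vote: the related-party contract with a company controlled by Director Mbatha requires two-thirds of the disinterested directors present (5 − 2 = 3). 2/3 of 3 = 2, so 2 affirmative votes are needed; 2 voted in favor. Satisfied.

Invalid — notice requirement not satisfied.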